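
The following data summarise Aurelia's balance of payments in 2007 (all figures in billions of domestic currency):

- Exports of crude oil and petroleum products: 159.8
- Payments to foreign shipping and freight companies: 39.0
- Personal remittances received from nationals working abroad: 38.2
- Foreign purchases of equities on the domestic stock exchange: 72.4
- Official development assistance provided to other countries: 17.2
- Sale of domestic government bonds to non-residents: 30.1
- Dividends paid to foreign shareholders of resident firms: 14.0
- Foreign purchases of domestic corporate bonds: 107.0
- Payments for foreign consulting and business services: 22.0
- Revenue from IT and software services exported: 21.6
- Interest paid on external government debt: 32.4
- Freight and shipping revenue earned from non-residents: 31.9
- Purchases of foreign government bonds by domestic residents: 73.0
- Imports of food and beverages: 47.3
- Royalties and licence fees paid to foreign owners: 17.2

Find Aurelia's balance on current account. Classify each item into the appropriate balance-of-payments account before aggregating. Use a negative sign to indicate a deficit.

Goods: -47.3 + 159.8 = 112.5
Services: 31.9 + 21.6 - 39.0 - 17.2 - 22.0 = -24.7
Primary income: -14.0 - 32.4 = -46.4
Secondary income: 38.2 - 17.2 = 21.0
Current account = 112.5 + (-24.7) + (-46.4) + 21.0 = 62.4
(Excluded from the current account — financial account: foreign purchases of equities on the domestic stock exchange 72.4, sale of domestic government bonds to non-residents 30.1, foreign purchases of domestic corporate bonds 107.0, purchases of foreign government bonds by domestic residents 73.0.)

62.4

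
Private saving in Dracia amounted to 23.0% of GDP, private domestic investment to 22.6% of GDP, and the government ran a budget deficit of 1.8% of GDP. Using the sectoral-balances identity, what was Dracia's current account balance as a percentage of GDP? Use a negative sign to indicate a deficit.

By the sectoral-balances identity, CA = (S_private - I) + (T - G).
Private balance = 23.0 - 22.6 = 0.4
Government balance (T - G) = -1.8
CA = 0.4 + (-1.8) = -1.4

-1.4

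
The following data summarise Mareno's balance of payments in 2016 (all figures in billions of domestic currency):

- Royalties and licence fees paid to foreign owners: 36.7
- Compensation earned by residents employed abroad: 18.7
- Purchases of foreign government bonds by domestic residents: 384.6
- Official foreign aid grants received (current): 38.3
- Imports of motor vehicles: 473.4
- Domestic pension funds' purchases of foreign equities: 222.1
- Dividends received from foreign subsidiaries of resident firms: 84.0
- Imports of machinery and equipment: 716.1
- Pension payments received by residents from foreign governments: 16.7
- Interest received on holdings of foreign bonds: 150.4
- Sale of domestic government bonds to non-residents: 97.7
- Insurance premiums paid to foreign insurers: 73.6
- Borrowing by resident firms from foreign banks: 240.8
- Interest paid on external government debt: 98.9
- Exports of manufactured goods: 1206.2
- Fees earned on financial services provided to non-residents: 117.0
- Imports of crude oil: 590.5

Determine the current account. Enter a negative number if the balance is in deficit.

Goods: -590.5 - 716.1 + 1206.2 - 473.4 = -573.8
Services: 117.0 - 36.7 - 73.6 = 6.7
Primary income: 84.0 - 98.9 + 18.7 + 150.4 = 154.2
Secondary income: 16.7 + 38.3 = 55.0
Current account = (-573.8) + 6.7 + 154.2 + 55.0 = -357.9
(Excluded from the current account — financial account: purchases of foreign government bonds by domestic residents 384.6, domestic pension funds' purchases of foreign equities 222.1, sale of domestic government bonds to non-residents 97.7, borrowing by resident firms from foreign banks 240.8.)

-357.9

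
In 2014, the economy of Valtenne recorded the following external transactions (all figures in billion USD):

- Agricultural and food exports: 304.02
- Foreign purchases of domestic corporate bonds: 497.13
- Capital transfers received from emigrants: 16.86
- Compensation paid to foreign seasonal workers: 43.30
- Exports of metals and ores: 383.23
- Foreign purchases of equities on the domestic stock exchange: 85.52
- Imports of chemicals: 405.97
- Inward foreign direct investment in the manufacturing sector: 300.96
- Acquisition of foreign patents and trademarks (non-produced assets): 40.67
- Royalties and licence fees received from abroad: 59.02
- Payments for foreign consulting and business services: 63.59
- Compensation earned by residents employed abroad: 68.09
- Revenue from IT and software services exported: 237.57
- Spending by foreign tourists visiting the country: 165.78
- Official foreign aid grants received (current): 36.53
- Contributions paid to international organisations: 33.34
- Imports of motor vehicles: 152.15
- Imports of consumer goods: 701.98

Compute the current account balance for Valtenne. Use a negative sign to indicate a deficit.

Goods: 304.02 + 383.23 - 701.98 - 152.15 - 405.97 = -572.85
Services: 165.78 + 59.02 - 63.59 + 237.57 = 398.78
Primary income: -43.30 + 68.09 = 24.79
Secondary income: -33.34 + 36.53 = 3.19
Current account = (-572.85) + 398.78 + 24.79 + 3.19 = -146.09
(Excluded from the current account — financial account: foreign purchases of domestic corporate bonds 497.13, foreign purchases of equities on the domestic stock exchange 85.52, inward foreign direct investment in the manufacturing sector 300.96; capital account: capital transfers received from emigrants 16.86, acquisition of foreign patents and trademarks (non-produced assets) 40.67.)

-146.09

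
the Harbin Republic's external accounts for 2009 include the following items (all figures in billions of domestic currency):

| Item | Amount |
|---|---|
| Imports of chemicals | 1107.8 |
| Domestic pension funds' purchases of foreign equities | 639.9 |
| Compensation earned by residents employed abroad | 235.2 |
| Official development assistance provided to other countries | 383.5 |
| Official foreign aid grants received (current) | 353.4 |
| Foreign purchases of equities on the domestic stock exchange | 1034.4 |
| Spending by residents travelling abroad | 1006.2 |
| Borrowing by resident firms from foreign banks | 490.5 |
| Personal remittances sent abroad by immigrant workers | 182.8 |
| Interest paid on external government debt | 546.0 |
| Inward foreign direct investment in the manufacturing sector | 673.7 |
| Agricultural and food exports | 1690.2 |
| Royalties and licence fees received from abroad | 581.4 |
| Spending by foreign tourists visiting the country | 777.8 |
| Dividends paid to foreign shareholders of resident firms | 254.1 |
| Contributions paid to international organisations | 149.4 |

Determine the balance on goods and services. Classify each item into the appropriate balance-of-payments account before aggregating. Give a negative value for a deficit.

935.4

Goods: -1107.8 + 1690.2 = 582.4
Services: 581.4 - 1006.2 + 777.8 = 353.0
Trade balance = 582.4 + 353.0 = 935.4
(Excluded from the trade balance — financial account: domestic pension funds' purchases of foreign equities 639.9, foreign purchases of equities on the domestic stock exchange 1034.4, borrowing by resident firms from foreign banks 490.5, inward foreign direct investment in the manufacturing sector 673.7; primary income: compensation earned by residents employed abroad 235.2, interest paid on external government debt 546.0, dividends paid to foreign shareholders of resident firms 254.1; secondary income: official development assistance provided to other countries 383.5, official foreign aid grants received (current) 353.4, personal remittances sent abroad by immigrant workers 182.8, contributions paid to international organisations 149.4.)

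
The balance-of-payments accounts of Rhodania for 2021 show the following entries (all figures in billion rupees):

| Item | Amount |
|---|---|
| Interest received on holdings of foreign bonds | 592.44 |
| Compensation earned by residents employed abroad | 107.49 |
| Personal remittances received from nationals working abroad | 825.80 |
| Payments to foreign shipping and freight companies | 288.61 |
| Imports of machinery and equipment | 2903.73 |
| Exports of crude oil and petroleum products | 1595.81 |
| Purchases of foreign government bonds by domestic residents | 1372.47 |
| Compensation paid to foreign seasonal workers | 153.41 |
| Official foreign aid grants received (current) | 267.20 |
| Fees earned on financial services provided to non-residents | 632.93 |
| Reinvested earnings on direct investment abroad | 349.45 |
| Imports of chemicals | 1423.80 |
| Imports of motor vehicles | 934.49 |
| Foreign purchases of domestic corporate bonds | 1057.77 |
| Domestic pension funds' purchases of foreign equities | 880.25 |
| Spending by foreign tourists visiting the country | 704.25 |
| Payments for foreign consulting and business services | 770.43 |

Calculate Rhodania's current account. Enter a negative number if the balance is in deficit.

Goods: -2903.73 - 934.49 + 1595.81 - 1423.80 = -3666.21
Services: -770.43 - 288.61 + 704.25 + 632.93 = 278.14
Primary income: 349.45 - 153.41 + 107.49 + 592.44 = 895.97
Secondary income: 267.20 + 825.80 = 1093.00
Current account = (-3666.21) + 278.14 + 895.97 + 1093.00 = -1399.10
(Excluded from the current account — financial account: purchases of foreign government bonds by domestic residents 1372.47, foreign purchases of domestic corporate bonds 1057.77, domestic pension funds' purchases of foreign equities 880.25.)

-1399.10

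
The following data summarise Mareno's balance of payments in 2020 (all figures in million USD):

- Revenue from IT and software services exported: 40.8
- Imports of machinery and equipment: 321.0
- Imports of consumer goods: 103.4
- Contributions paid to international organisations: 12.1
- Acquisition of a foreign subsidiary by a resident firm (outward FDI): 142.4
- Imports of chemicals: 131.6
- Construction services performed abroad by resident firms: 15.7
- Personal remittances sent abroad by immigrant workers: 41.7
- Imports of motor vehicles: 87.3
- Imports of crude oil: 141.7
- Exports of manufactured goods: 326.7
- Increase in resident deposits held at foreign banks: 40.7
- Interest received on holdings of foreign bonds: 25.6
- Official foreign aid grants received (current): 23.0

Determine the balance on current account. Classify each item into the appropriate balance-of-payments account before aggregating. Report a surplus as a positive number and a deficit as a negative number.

-407.0

Goods: -321.0 - 87.3 - 103.4 + 326.7 - 131.6 - 141.7 = -458.3
Services: 15.7 + 40.8 = 56.5
Primary income: 25.6
Secondary income: -41.7 - 12.1 + 23.0 = -30.8
Current account = (-458.3) + 56.5 + 25.6 + (-30.8) = -407.0
(Excluded from the current account — financial account: acquisition of a foreign subsidiary by a resident firm (outward FDI) 142.4, increase in resident deposits held at foreign banks 40.7.)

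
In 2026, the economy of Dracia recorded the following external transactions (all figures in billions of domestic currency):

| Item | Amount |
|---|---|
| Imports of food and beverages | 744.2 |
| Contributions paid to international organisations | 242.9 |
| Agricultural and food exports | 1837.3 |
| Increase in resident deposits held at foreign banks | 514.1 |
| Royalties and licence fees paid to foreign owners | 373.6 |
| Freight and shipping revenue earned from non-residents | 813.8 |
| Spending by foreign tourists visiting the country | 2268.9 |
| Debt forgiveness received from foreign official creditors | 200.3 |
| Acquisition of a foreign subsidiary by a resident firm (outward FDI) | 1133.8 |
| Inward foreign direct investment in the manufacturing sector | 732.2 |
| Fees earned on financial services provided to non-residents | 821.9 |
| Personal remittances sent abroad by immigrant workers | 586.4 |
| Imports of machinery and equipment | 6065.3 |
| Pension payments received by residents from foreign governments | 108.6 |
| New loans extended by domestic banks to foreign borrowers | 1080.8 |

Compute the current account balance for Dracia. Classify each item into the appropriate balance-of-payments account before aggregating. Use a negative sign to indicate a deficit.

Goods: 1837.3 - 744.2 - 6065.3 = -4972.2
Services: 813.8 + 2268.9 + 821.9 - 373.6 = 3531.0
Secondary income: 108.6 - 242.9 - 586.4 = -720.7
Current account = (-4972.2) + 3531.0 + (-720.7) = -2161.9
(Excluded from the current account — financial account: increase in resident deposits held at foreign banks 514.1, acquisition of a foreign subsidiary by a resident firm (outward FDI) 1133.8, inward foreign direct investment in the manufacturing sector 732.2, new loans extended by domestic banks to foreign borrowers 1080.8; capital account: debt forgiveness received from foreign official creditors 200.3.)

-2161.9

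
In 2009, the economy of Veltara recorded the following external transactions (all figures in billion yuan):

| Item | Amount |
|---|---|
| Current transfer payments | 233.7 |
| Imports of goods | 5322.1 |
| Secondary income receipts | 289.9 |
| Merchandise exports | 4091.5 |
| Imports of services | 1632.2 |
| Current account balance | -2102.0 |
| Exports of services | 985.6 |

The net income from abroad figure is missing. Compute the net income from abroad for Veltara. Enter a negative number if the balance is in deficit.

-281.0

Current account = goods balance + services balance + net primary income + net secondary income
Sum of the known components = -1821.0
Net income from abroad = CA - (known components) = -2102.0 - (-1821.0) = -281.0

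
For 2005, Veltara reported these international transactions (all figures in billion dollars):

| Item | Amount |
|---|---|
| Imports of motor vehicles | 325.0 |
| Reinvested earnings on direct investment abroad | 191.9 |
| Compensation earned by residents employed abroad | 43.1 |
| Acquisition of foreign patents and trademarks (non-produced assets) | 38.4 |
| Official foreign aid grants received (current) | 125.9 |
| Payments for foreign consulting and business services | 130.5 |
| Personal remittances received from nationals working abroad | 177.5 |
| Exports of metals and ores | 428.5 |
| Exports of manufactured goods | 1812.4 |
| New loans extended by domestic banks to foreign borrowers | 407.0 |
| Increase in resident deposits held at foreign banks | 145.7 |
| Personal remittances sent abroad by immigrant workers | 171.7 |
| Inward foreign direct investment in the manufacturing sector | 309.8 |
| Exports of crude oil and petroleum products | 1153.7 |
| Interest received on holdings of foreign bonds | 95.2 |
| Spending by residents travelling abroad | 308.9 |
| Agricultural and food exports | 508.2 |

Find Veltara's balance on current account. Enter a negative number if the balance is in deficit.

3600.3

Goods: 428.5 + 508.2 + 1812.4 + 1153.7 - 325.0 = 3577.8
Services: -130.5 - 308.9 = -439.4
Primary income: 95.2 + 43.1 + 191.9 = 330.2
Secondary income: -171.7 + 125.9 + 177.5 = 131.7
Current account = 3577.8 + (-439.4) + 330.2 + 131.7 = 3600.3
(Excluded from the current account — capital account: acquisition of foreign patents and trademarks (non-produced assets) 38.4; financial account: new loans extended by domestic banks to foreign borrowers 407.0, increase in resident deposits held at foreign banks 145.7, inward foreign direct investment in the manufacturing sector 309.8.)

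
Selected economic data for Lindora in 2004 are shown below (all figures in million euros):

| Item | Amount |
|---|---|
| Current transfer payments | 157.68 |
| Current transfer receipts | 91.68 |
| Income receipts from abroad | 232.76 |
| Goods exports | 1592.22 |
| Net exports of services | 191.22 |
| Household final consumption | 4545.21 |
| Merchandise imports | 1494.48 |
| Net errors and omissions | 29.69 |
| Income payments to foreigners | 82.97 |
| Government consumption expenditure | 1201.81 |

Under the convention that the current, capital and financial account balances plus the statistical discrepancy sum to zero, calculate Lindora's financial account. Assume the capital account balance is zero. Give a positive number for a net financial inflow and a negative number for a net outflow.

-402.44

Goods balance = 1592.22 - 1494.48 = 97.74
Services balance = 191.22
Trade balance (goods + services) = 97.74 + 191.22 = 288.96
Net primary income = 232.76 - 82.97 = 149.79
Net secondary income = 91.68 - 157.68 = -66.00
Current account = 288.96 + 149.79 + (-66.00) = 372.75
Financial account = -(372.75 + 29.69) = -402.44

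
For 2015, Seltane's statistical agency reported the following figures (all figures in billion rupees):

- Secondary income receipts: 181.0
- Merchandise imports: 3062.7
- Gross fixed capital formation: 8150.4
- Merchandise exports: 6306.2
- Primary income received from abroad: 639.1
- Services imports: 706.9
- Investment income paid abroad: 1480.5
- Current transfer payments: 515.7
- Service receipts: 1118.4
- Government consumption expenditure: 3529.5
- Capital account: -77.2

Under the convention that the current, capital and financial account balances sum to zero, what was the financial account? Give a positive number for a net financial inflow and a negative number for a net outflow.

Goods balance = 6306.2 - 3062.7 = 3243.5
Services balance = 1118.4 - 706.9 = 411.5
Trade balance (goods + services) = 3243.5 + 411.5 = 3655.0
Net primary income = 639.1 - 1480.5 = -841.4
Net secondary income = 181.0 - 515.7 = -334.7
Current account = 3655.0 + (-841.4) + (-334.7) = 2478.9
Financial account = -(2478.9 + (-77.2)) = -2401.7

-2401.7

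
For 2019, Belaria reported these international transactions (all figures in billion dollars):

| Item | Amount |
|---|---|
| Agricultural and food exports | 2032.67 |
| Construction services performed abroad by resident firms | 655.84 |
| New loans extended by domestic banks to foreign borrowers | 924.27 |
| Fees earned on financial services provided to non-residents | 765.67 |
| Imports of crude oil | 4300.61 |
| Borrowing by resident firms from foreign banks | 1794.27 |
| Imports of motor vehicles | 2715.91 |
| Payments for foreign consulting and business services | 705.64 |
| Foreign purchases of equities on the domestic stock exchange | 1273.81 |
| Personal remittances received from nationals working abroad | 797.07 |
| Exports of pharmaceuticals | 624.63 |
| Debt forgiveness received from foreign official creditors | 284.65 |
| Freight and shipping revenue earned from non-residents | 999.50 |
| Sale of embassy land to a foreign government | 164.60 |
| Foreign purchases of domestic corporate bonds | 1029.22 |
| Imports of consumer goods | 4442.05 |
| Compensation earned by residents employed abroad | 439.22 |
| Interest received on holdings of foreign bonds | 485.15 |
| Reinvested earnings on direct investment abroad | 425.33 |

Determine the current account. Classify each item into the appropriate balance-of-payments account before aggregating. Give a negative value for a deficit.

-4939.13

Goods: 624.63 - 2715.91 + 2032.67 - 4300.61 - 4442.05 = -8801.27
Services: -705.64 + 999.50 + 765.67 + 655.84 = 1715.37
Primary income: 425.33 + 485.15 + 439.22 = 1349.70
Secondary income: 797.07
Current account = (-8801.27) + 1715.37 + 1349.70 + 797.07 = -4939.13
(Excluded from the current account — financial account: new loans extended by domestic banks to foreign borrowers 924.27, borrowing by resident firms from foreign banks 1794.27, foreign purchases of equities on the domestic stock exchange 1273.81, foreign purchases of domestic corporate bonds 1029.22; capital account: debt forgiveness received from foreign official creditors 284.65, sale of embassy land to a foreign government 164.60.)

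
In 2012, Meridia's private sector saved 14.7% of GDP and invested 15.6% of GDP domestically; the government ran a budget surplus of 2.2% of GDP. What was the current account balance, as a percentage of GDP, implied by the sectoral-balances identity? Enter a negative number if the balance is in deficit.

By the sectoral-balances identity, CA = (S_private - I) + (T - G).
Private balance = 14.7 - 15.6 = -0.9
Government balance (T - G) = 2.2
CA = -0.9 + 2.2 = 1.3

1.3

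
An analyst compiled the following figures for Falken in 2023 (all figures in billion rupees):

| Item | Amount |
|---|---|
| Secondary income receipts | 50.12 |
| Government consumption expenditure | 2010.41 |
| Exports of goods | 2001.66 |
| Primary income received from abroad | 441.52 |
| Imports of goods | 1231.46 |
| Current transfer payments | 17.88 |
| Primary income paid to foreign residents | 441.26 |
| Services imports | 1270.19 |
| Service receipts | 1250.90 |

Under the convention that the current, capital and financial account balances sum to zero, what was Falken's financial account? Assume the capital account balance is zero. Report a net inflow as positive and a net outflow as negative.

Goods balance = 2001.66 - 1231.46 = 770.20
Services balance = 1250.90 - 1270.19 = -19.29
Trade balance (goods + services) = 770.20 + (-19.29) = 750.91
Net primary income = 441.52 - 441.26 = 0.26
Net secondary income = 50.12 - 17.88 = 32.24
Current account = 750.91 + 0.26 + 32.24 = 783.41
Financial account = -(783.41) = -783.41

-783.41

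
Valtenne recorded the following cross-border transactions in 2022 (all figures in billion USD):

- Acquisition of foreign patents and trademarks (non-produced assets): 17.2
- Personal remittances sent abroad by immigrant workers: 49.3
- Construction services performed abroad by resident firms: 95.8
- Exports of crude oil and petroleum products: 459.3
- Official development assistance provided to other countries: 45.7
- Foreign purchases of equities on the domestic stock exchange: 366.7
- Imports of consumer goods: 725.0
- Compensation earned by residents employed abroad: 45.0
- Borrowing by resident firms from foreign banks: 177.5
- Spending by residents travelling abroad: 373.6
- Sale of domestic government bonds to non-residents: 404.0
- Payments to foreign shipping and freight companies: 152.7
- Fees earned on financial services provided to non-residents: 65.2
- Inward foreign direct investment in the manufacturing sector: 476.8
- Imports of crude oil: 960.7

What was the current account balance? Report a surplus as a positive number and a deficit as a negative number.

-1641.7

Goods: 459.3 - 725.0 - 960.7 = -1226.4
Services: 65.2 - 152.7 + 95.8 - 373.6 = -365.3
Primary income: 45.0
Secondary income: -45.7 - 49.3 = -95.0
Current account = (-1226.4) + (-365.3) + 45.0 + (-95.0) = -1641.7
(Excluded from the current account — capital account: acquisition of foreign patents and trademarks (non-produced assets) 17.2; financial account: foreign purchases of equities on the domestic stock exchange 366.7, borrowing by resident firms from foreign banks 177.5, sale of domestic government bonds to non-residents 404.0, inward foreign direct investment in the manufacturing sector 476.8.)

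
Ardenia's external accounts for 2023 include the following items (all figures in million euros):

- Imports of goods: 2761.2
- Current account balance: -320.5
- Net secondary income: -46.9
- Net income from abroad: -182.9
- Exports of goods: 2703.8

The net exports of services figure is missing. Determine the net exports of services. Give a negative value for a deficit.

-33.3

Current account = goods balance + services balance + net primary income + net secondary income
Sum of the known components = -287.2
Net exports of services = CA - (known components) = -320.5 - (-287.2) = -33.3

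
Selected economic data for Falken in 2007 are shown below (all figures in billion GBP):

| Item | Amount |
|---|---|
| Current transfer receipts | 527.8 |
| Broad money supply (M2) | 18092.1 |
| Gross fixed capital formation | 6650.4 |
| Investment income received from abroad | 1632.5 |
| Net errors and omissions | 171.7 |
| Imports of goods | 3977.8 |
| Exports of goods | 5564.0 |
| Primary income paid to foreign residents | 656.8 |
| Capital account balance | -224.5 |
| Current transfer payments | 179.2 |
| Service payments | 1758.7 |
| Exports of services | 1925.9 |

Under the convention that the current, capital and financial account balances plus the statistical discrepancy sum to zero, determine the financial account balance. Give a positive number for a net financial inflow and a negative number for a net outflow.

-3024.9

Goods balance = 5564.0 - 3977.8 = 1586.2
Services balance = 1925.9 - 1758.7 = 167.2
Trade balance (goods + services) = 1586.2 + 167.2 = 1753.4
Net primary income = 1632.5 - 656.8 = 975.7
Net secondary income = 527.8 - 179.2 = 348.6
Current account = 1753.4 + 975.7 + 348.6 = 3077.7
Financial account = -(3077.7 + (-224.5) + 171.7) = -3024.9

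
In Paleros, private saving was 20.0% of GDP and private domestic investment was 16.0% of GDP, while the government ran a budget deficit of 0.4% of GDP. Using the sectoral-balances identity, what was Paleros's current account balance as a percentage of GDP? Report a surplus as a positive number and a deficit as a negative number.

3.6

By the sectoral-balances identity, CA = (S_private - I) + (T - G).
Private balance = 20.0 - 16.0 = 4.0
Government balance (T - G) = -0.4
CA = 4.0 + (-0.4) = 3.6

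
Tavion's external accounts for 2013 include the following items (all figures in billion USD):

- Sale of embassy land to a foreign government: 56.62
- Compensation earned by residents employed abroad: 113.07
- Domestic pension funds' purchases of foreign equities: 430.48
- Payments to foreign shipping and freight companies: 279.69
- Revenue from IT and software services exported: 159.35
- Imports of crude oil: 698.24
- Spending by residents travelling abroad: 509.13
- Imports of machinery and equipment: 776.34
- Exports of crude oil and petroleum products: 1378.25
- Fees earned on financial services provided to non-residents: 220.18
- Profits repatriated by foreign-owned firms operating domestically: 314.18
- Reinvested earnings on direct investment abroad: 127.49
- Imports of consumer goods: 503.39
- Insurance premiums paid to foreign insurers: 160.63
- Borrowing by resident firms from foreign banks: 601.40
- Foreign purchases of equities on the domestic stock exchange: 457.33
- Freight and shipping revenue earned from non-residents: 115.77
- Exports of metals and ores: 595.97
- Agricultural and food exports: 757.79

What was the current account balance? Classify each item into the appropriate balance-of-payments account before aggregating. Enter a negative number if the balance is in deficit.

226.27

Goods: -503.39 - 698.24 + 595.97 + 1378.25 + 757.79 - 776.34 = 754.04
Services: 115.77 + 220.18 + 159.35 - 160.63 - 279.69 - 509.13 = -454.15
Primary income: -314.18 + 127.49 + 113.07 = -73.62
Current account = 754.04 + (-454.15) + (-73.62) = 226.27
(Excluded from the current account — capital account: sale of embassy land to a foreign government 56.62; financial account: domestic pension funds' purchases of foreign equities 430.48, borrowing by resident firms from foreign banks 601.40, foreign purchases of equities on the domestic stock exchange 457.33.)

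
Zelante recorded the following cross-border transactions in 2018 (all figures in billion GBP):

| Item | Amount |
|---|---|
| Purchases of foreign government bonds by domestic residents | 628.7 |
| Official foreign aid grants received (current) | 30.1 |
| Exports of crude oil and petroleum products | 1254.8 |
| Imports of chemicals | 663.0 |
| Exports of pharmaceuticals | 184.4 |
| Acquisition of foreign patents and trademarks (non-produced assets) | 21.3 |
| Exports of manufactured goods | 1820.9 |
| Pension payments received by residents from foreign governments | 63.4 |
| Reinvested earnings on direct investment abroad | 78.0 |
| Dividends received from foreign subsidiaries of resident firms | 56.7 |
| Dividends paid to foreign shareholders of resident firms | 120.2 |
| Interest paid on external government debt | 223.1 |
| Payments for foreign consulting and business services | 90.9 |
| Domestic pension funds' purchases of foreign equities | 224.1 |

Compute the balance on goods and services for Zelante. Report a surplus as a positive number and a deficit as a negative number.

Goods: 1820.9 - 663.0 + 184.4 + 1254.8 = 2597.1
Services: -90.9
Trade balance = 2597.1 + (-90.9) = 2506.2
(Excluded from the trade balance — financial account: purchases of foreign government bonds by domestic residents 628.7, domestic pension funds' purchases of foreign equities 224.1; secondary income: official foreign aid grants received (current) 30.1, pension payments received by residents from foreign governments 63.4; capital account: acquisition of foreign patents and trademarks (non-produced assets) 21.3; primary income: reinvested earnings on direct investment abroad 78.0, dividends received from foreign subsidiaries of resident firms 56.7, dividends paid to foreign shareholders of resident firms 120.2, interest paid on external government debt 223.1.)

2506.2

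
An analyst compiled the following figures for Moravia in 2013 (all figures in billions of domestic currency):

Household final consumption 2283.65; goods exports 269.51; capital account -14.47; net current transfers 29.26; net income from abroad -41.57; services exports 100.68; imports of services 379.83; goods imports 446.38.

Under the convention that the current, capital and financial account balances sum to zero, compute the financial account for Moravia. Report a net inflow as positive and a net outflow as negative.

Goods balance = 269.51 - 446.38 = -176.87
Services balance = 100.68 - 379.83 = -279.15
Trade balance (goods + services) = -176.87 + (-279.15) = -456.02
Net primary income = -41.57
Net secondary income = 29.26
Current account = -456.02 + (-41.57) + 29.26 = -468.33
Financial account = -(-468.33 + (-14.47)) = 482.80

482.80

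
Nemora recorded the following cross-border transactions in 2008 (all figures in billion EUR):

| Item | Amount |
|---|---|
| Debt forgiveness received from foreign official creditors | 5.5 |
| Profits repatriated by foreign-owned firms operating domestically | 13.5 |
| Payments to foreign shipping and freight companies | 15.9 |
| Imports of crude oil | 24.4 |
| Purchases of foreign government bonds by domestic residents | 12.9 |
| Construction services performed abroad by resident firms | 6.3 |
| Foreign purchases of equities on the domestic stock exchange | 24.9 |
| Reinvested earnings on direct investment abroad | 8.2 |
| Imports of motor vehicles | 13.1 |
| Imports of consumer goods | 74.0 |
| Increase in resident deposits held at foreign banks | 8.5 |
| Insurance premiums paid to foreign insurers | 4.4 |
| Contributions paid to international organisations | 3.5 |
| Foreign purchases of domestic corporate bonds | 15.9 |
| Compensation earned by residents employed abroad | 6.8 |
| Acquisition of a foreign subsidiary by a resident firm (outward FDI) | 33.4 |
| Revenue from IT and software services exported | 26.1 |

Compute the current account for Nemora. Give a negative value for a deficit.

-101.4

Goods: -74.0 - 13.1 - 24.4 = -111.5
Services: 26.1 - 15.9 + 6.3 - 4.4 = 12.1
Primary income: 8.2 - 13.5 + 6.8 = 1.5
Secondary income: -3.5
Current account = (-111.5) + 12.1 + 1.5 + (-3.5) = -101.4
(Excluded from the current account — capital account: debt forgiveness received from foreign official creditors 5.5; financial account: purchases of foreign government bonds by domestic residents 12.9, foreign purchases of equities on the domestic stock exchange 24.9, increase in resident deposits held at foreign banks 8.5, foreign purchases of domestic corporate bonds 15.9, acquisition of a foreign subsidiary by a resident firm (outward FDI) 33.4.)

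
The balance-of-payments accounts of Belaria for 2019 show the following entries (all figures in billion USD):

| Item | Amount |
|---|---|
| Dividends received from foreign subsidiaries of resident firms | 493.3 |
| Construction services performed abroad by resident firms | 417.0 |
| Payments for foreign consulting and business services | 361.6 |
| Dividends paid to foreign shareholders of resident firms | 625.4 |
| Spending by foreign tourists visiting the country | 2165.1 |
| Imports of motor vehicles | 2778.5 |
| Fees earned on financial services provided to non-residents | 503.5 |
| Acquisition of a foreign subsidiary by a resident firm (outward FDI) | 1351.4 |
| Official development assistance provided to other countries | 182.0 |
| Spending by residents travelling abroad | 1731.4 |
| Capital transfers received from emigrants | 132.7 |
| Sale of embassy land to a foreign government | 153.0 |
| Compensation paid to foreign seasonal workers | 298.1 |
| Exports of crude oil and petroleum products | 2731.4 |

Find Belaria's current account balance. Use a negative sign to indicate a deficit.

Goods: -2778.5 + 2731.4 = -47.1
Services: 503.5 + 417.0 - 361.6 + 2165.1 - 1731.4 = 992.6
Primary income: -625.4 + 493.3 - 298.1 = -430.2
Secondary income: -182.0
Current account = (-47.1) + 992.6 + (-430.2) + (-182.0) = 333.3
(Excluded from the current account — financial account: acquisition of a foreign subsidiary by a resident firm (outward FDI) 1351.4; capital account: capital transfers received from emigrants 132.7, sale of embassy land to a foreign government 153.0.)

333.3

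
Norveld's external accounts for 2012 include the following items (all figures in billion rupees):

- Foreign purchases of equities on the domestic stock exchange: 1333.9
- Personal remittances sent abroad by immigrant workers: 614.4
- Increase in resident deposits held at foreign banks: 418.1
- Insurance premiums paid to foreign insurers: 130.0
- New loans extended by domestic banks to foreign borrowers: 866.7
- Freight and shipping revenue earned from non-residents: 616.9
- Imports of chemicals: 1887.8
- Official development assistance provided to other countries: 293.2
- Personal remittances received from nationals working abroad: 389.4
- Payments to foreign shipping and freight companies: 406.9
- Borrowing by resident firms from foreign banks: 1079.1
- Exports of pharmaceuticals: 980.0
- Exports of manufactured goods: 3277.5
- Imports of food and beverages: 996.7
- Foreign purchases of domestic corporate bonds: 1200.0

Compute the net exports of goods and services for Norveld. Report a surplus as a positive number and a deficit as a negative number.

Goods: 3277.5 - 1887.8 - 996.7 + 980.0 = 1373.0
Services: -130.0 + 616.9 - 406.9 = 80.0
Trade balance = 1373.0 + 80.0 = 1453.0
(Excluded from the trade balance — financial account: foreign purchases of equities on the domestic stock exchange 1333.9, increase in resident deposits held at foreign banks 418.1, new loans extended by domestic banks to foreign borrowers 866.7, borrowing by resident firms from foreign banks 1079.1, foreign purchases of domestic corporate bonds 1200.0; secondary income: personal remittances sent abroad by immigrant workers 614.4, official development assistance provided to other countries 293.2, personal remittances received from nationals working abroad 389.4.)

1453.0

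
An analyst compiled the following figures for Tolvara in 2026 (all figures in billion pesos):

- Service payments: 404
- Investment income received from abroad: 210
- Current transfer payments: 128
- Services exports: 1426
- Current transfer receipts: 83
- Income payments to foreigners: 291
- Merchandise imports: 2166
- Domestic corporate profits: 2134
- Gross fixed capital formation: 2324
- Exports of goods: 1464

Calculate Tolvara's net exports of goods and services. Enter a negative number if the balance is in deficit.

Goods balance = 1464 - 2166 = -702
Services balance = 1426 - 404 = 1022
Trade balance (goods + services) = -702 + 1022 = 320

320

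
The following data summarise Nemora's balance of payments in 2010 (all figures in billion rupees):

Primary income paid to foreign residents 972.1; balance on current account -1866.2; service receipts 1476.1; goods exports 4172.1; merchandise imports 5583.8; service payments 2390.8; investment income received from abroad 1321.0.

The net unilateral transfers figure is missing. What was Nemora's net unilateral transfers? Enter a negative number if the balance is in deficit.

111.3

Current account = goods balance + services balance + net primary income + net secondary income
Sum of the known components = -1977.5
Net unilateral transfers = CA - (known components) = -1866.2 - (-1977.5) = 111.3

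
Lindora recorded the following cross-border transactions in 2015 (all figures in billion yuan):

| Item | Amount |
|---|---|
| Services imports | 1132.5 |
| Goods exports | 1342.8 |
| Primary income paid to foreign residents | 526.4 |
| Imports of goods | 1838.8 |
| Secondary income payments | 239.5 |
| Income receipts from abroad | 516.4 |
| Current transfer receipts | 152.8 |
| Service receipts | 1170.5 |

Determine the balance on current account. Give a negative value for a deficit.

Goods balance = 1342.8 - 1838.8 = -496.0
Services balance = 1170.5 - 1132.5 = 38.0
Trade balance (goods + services) = -496.0 + 38.0 = -458.0
Net primary income = 516.4 - 526.4 = -10.0
Net secondary income = 152.8 - 239.5 = -86.7
Current account = -458.0 + (-10.0) + (-86.7) = -554.7

-554.7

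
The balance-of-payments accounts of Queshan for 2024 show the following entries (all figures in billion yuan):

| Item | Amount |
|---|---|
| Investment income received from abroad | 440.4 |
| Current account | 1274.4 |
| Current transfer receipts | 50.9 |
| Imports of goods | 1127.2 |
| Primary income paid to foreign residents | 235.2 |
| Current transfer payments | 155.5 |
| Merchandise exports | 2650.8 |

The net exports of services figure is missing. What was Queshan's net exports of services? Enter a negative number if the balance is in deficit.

Current account = goods balance + services balance + net primary income + net secondary income
Sum of the known components = 1624.2
Net exports of services = CA - (known components) = 1274.4 - 1624.2 = -349.8

-349.8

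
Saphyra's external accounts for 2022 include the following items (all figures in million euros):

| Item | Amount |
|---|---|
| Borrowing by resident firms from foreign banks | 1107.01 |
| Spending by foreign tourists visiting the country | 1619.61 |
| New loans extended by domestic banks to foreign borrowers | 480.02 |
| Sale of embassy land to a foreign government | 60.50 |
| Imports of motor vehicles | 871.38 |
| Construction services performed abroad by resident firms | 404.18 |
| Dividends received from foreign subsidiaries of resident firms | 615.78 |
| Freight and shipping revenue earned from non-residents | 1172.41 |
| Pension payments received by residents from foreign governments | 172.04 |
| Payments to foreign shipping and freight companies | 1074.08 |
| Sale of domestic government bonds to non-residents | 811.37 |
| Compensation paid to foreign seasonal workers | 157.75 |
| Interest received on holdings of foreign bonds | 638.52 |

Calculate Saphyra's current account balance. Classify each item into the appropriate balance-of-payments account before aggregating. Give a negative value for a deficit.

Goods: -871.38
Services: 404.18 - 1074.08 + 1172.41 + 1619.61 = 2122.12
Primary income: -157.75 + 638.52 + 615.78 = 1096.55
Secondary income: 172.04
Current account = (-871.38) + 2122.12 + 1096.55 + 172.04 = 2519.33
(Excluded from the current account — financial account: borrowing by resident firms from foreign banks 1107.01, new loans extended by domestic banks to foreign borrowers 480.02, sale of domestic government bonds to non-residents 811.37; capital account: sale of embassy land to a foreign government 60.50.)

2519.33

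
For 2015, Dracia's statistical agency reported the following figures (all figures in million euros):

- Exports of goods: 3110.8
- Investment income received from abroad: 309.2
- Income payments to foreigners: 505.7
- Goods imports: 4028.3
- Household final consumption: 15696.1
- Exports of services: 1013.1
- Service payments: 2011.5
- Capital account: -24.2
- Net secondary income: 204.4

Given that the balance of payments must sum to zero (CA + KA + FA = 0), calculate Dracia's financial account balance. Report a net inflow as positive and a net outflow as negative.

1932.2

Goods balance = 3110.8 - 4028.3 = -917.5
Services balance = 1013.1 - 2011.5 = -998.4
Trade balance (goods + services) = -917.5 + (-998.4) = -1915.9
Net primary income = 309.2 - 505.7 = -196.5
Net secondary income = 204.4
Current account = -1915.9 + (-196.5) + 204.4 = -1908.0
Financial account = -(-1908.0 + (-24.2)) = 1932.2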